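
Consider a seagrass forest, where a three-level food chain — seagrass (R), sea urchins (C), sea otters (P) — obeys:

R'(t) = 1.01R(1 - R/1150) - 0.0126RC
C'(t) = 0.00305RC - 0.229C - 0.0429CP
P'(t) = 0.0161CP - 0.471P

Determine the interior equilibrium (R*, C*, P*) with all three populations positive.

R* ≈ 730, C* ≈ 29.3, P* ≈ 46.6

From dP/dt = 0: 0.0161C* = 0.471, so C* = 29.3.
From dR/dt = 0: 1.01(1 - R*/1150) = 0.0126·29.3, giving R* = 1150·(1 - 0.365) = 730.
From dC/dt = 0: 0.00305·730 - 0.229 = 0.0429P*, so P* = 2/0.0429 = 46.6.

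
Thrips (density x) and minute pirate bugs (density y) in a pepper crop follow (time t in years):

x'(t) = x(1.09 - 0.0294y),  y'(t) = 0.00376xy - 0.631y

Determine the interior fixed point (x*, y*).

x* ≈ 168, y* ≈ 37.1

Set dy/dt = 0 with y > 0: 0.00376x - 0.631 = 0, so x* = 0.631/0.00376 = 168.
Set dx/dt = 0 with x > 0: 1.09 - 0.0294y = 0, so y* = 1.09/0.0294 = 37.1.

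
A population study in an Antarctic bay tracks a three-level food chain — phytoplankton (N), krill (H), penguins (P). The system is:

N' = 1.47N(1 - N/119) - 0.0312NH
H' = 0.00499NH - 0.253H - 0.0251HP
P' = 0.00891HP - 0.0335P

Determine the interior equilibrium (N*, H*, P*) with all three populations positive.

N* ≈ 110, H* ≈ 3.76, P* ≈ 11.7

From dP/dt = 0: 0.00891H* = 0.0335, so H* = 3.76.
From dN/dt = 0: 1.47(1 - N*/119) = 0.0312·3.76, giving N* = 119·(1 - 0.0798) = 110.
From dH/dt = 0: 0.00499·110 - 0.253 = 0.0251P*, so P* = 0.293/0.0251 = 11.7.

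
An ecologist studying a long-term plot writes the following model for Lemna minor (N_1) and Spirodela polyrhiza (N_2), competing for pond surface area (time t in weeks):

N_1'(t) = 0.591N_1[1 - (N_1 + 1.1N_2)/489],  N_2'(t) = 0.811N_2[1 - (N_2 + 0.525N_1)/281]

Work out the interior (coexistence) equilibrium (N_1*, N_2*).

Setting both brackets to zero gives the nullclines N_1 + 1.1N_2 = 489 and 0.525N_1 + N_2 = 281.
Substituting N_2 = 281 - 0.525N_1 into the first: N_1(1 - 1.1·0.525) = 489 - 1.1·281.
So N_1* = 180/0.422 = 426, and then N_2* = 281 - 0.525·426 = 57.5.

N_1* ≈ 426, N_2* ≈ 57.5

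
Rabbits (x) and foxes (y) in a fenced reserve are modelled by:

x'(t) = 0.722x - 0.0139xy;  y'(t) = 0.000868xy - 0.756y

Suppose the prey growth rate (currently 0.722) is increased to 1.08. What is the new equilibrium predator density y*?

y* ≈ 77.7

At the interior fixed point, setting dx/dt = 0 with x > 0 fixes y* = (prey growth rate)/(xy coefficient) — independent of the other coefficients.
With the change, y* = 1.08/0.0139 = 77.7; it rises from 51.9.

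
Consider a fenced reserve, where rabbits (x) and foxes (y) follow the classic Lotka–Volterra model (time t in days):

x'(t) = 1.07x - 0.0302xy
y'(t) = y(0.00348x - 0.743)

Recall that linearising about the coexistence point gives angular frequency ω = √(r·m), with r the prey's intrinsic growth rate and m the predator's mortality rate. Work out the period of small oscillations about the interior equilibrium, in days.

T ≈ 7.05 days

Here r = 1.07 and m = 0.743, so r·m = 0.795.
ω = √0.795 = 0.892 per day, hence T = 2π/ω ≈ 7.05 days.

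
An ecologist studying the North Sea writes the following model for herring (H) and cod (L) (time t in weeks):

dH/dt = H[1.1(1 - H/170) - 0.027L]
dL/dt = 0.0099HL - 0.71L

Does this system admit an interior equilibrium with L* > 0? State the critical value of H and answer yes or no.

The predator equation gives dL/dt > 0 only when H > 0.71/0.0099 = 71.7.
Without the predator, H → K = 170. Since 170 > 71.7, the predator can invade and persist.

Threshold H = 71.7; K > 71.7, so yes, the predator persists.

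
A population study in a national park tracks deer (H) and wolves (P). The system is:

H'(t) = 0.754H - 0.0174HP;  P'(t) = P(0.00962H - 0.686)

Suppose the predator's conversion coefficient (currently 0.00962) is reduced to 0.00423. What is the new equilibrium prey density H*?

H* ≈ 162

At the interior fixed point, setting dP/dt = 0 with P > 0 fixes H* = (predator death rate)/(HP coefficient) — independent of the other coefficients.
With the change, H* = 0.686/0.00423 = 162; it rises from 71.3.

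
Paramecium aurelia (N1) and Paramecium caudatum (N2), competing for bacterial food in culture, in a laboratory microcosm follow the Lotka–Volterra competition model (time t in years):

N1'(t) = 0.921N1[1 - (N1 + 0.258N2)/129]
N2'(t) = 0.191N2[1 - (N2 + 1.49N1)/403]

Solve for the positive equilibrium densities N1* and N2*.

Setting both brackets to zero gives the nullclines N1 + 0.258N2 = 129 and 1.49N1 + N2 = 403.
Substituting N2 = 403 - 1.49N1 into the first: N1(1 - 0.258·1.49) = 129 - 0.258·403.
So N1* = 25/0.616 = 40.7, and then N2* = 403 - 1.49·40.7 = 342.

N1* ≈ 40.7, N2* ≈ 342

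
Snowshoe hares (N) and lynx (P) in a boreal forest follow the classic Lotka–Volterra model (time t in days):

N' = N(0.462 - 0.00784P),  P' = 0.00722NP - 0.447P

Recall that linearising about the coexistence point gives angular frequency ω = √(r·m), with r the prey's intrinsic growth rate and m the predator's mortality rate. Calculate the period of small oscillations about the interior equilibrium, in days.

T ≈ 13.8 days

Here r = 0.462 and m = 0.447, so r·m = 0.207.
ω = √0.207 = 0.454 per day, hence T = 2π/ω ≈ 13.8 days.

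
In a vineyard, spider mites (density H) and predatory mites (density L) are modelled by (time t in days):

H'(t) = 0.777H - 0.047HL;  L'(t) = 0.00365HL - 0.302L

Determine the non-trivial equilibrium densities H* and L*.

Set dL/dt = 0 with L > 0: 0.00365H - 0.302 = 0, so H* = 0.302/0.00365 = 82.7.
Set dH/dt = 0 with H > 0: 0.777 - 0.047L = 0, so L* = 0.777/0.047 = 16.5.

H* ≈ 82.7, L* ≈ 16.5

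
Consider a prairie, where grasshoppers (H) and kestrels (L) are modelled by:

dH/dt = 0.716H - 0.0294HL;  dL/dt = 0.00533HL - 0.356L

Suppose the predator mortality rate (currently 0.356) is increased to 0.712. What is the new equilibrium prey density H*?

H* ≈ 134

At the interior fixed point, setting dL/dt = 0 with L > 0 fixes H* = (predator death rate)/(HL coefficient) — independent of the other coefficients.
With the change, H* = 0.712/0.00533 = 134; it rises from 66.8.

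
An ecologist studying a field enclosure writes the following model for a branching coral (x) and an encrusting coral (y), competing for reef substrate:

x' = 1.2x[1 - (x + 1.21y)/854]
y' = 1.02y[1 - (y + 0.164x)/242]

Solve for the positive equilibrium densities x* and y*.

x* ≈ 700, y* ≈ 127

Setting both brackets to zero gives the nullclines x + 1.21y = 854 and 0.164x + y = 242.
Substituting y = 242 - 0.164x into the first: x(1 - 1.21·0.164) = 854 - 1.21·242.
So x* = 561/0.802 = 700, and then y* = 242 - 0.164·700 = 127.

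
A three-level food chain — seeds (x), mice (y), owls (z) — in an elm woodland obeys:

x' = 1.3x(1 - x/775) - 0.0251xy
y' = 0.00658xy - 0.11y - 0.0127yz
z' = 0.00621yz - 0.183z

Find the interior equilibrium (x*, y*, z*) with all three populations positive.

x* ≈ 334, y* ≈ 29.5, z* ≈ 164

From dz/dt = 0: 0.00621y* = 0.183, so y* = 29.5.
From dx/dt = 0: 1.3(1 - x*/775) = 0.0251·29.5, giving x* = 775·(1 - 0.569) = 334.
From dy/dt = 0: 0.00658·334 - 0.11 = 0.0127z*, so z* = 2.09/0.0127 = 164.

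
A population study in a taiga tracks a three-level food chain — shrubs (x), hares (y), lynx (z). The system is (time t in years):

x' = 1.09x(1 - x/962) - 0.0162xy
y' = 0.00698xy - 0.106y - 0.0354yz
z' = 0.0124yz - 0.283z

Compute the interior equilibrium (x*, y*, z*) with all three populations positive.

x* ≈ 636, y* ≈ 22.8, z* ≈ 122

From dz/dt = 0: 0.0124y* = 0.283, so y* = 22.8.
From dx/dt = 0: 1.09(1 - x*/962) = 0.0162·22.8, giving x* = 962·(1 - 0.339) = 636.
From dy/dt = 0: 0.00698·636 - 0.106 = 0.0354z*, so z* = 4.33/0.0354 = 122.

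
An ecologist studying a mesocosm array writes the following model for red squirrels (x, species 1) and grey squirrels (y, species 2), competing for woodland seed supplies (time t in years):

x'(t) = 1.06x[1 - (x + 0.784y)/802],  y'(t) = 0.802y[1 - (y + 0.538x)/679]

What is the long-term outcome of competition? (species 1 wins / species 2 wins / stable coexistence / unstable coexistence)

stable coexistence

Compare the nullcline intercepts: K1/α12 = 802/0.784 = 1020 > K2 = 679; K2/α21 = 679/0.538 = 1260 > K1 = 802.
Since both inequalities hold, each species can invade when rare, so the interior equilibrium is stable.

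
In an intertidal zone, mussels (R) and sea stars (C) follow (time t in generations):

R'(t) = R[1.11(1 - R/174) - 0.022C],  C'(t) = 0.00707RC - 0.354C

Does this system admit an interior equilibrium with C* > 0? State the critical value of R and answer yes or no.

Threshold R = 50.1; K > 50.1, so yes, the predator persists.

The predator equation gives dC/dt > 0 only when R > 0.354/0.00707 = 50.1.
Without the predator, R → K = 174. Since 174 > 50.1, the predator can invade and persist.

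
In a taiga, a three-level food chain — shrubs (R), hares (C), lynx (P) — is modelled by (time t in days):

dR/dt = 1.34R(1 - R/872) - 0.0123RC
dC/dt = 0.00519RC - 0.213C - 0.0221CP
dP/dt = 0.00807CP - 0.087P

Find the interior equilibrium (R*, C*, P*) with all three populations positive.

From dP/dt = 0: 0.00807C* = 0.087, so C* = 10.8.
From dR/dt = 0: 1.34(1 - R*/872) = 0.0123·10.8, giving R* = 872·(1 - 0.099) = 786.
From dC/dt = 0: 0.00519·786 - 0.213 = 0.0221P*, so P* = 3.86/0.0221 = 175.

R* ≈ 786, C* ≈ 10.8, P* ≈ 175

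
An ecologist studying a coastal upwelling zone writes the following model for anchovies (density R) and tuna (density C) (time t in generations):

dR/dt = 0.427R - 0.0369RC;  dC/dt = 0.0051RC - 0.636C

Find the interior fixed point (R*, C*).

Set dC/dt = 0 with C > 0: 0.0051R - 0.636 = 0, so R* = 0.636/0.0051 = 125.
Set dR/dt = 0 with R > 0: 0.427 - 0.0369C = 0, so C* = 0.427/0.0369 = 11.6.

R* ≈ 125, C* ≈ 11.6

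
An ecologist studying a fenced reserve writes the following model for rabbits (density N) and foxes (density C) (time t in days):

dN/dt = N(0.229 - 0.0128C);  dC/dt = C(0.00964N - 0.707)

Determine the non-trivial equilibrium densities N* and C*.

Set dC/dt = 0 with C > 0: 0.00964N - 0.707 = 0, so N* = 0.707/0.00964 = 73.3.
Set dN/dt = 0 with N > 0: 0.229 - 0.0128C = 0, so C* = 0.229/0.0128 = 17.9.

N* ≈ 73.3, C* ≈ 17.9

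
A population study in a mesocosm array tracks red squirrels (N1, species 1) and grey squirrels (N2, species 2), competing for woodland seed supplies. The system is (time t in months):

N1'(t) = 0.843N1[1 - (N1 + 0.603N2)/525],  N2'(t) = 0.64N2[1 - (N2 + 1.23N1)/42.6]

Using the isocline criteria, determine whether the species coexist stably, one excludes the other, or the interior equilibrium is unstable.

Compare the nullcline intercepts: K1/α12 = 525/0.603 = 871 > K2 = 42.6; K2/α21 = 42.6/1.23 = 34.6 < K1 = 525.
Since the inequalities point opposite ways, species 1 can invade but species 2 cannot.

species 1 excludes species 2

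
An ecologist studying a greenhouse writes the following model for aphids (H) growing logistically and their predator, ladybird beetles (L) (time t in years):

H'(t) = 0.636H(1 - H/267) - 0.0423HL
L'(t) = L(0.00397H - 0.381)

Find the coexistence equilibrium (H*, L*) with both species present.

H* ≈ 96, L* ≈ 9.63

From dL/dt = 0 with L > 0: 0.00397H* = 0.381, so H* = 96.
Substitute into dH/dt = 0: 0.636(1 - 96/267) = 0.0423L*.
The bracket is 0.641, giving L* = 0.407/0.0423 = 9.63.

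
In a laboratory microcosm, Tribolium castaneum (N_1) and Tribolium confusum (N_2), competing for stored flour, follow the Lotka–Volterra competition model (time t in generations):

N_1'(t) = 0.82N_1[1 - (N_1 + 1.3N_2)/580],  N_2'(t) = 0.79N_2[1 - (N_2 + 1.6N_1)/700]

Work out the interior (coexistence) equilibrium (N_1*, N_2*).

N_1* ≈ 306, N_2* ≈ 211

Setting both brackets to zero gives the nullclines N_1 + 1.3N_2 = 580 and 1.6N_1 + N_2 = 700.
Substituting N_2 = 700 - 1.6N_1 into the first: N_1(1 - 1.3·1.6) = 580 - 1.3·700.
So N_1* = -330/-1.08 = 306, and then N_2* = 700 - 1.6·306 = 211.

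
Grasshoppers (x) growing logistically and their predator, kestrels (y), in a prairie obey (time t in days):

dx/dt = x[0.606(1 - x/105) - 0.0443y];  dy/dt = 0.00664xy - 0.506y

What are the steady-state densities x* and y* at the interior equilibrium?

From dy/dt = 0 with y > 0: 0.00664x* = 0.506, so x* = 76.2.
Substitute into dx/dt = 0: 0.606(1 - 76.2/105) = 0.0443y*.
The bracket is 0.274, giving y* = 0.166/0.0443 = 3.75.

x* ≈ 76.2, y* ≈ 3.75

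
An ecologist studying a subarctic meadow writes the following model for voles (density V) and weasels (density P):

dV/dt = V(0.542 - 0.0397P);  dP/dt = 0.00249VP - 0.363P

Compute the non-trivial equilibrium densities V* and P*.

V* ≈ 146, P* ≈ 13.7

Set dP/dt = 0 with P > 0: 0.00249V - 0.363 = 0, so V* = 0.363/0.00249 = 146.
Set dV/dt = 0 with V > 0: 0.542 - 0.0397P = 0, so P* = 0.542/0.0397 = 13.7.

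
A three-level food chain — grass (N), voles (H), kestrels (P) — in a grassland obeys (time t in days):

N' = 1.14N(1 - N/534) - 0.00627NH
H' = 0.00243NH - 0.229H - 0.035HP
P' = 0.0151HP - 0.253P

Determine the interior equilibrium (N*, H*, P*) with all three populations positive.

From dP/dt = 0: 0.0151H* = 0.253, so H* = 16.8.
From dN/dt = 0: 1.14(1 - N*/534) = 0.00627·16.8, giving N* = 534·(1 - 0.0922) = 485.
From dH/dt = 0: 0.00243·485 - 0.229 = 0.035P*, so P* = 0.949/0.035 = 27.1.

N* ≈ 485, H* ≈ 16.8, P* ≈ 27.1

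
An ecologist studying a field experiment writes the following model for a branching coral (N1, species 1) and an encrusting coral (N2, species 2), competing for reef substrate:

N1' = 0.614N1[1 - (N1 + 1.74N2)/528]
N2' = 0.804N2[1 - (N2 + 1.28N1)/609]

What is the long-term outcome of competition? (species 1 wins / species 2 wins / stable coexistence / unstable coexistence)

unstable coexistence (outcome depends on initial conditions)

Compare the nullcline intercepts: K1/α12 = 528/1.74 = 303 < K2 = 609; K2/α21 = 609/1.28 = 476 < K1 = 528.
Since both are reversed, neither can invade when rare; the interior point is a saddle.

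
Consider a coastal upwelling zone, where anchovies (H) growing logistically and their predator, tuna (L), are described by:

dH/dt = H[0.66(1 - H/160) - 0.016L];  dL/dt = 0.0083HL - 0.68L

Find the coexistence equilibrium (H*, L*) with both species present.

From dL/dt = 0 with L > 0: 0.0083H* = 0.68, so H* = 81.9.
Substitute into dH/dt = 0: 0.66(1 - 81.9/160) = 0.016L*.
The bracket is 0.488, giving L* = 0.322/0.016 = 20.1.

H* ≈ 81.9, L* ≈ 20.1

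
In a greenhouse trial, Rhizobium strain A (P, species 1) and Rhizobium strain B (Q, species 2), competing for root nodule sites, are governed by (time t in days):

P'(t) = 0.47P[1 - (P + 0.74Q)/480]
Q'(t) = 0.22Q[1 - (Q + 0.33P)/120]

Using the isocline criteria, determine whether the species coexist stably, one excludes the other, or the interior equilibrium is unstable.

species 1 excludes species 2

Compare the nullcline intercepts: K1/α12 = 480/0.74 = 649 > K2 = 120; K2/α21 = 120/0.33 = 364 < K1 = 480.
Since the inequalities point opposite ways, species 1 can invade but species 2 cannot.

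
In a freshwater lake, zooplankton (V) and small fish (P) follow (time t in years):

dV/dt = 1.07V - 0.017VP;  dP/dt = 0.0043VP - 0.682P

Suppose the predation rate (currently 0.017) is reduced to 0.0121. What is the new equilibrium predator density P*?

P* ≈ 88.4

At the interior fixed point, setting dV/dt = 0 with V > 0 fixes P* = (prey growth rate)/(VP coefficient) — independent of the other coefficients.
With the change, P* = 1.07/0.0121 = 88.4; it rises from 62.9.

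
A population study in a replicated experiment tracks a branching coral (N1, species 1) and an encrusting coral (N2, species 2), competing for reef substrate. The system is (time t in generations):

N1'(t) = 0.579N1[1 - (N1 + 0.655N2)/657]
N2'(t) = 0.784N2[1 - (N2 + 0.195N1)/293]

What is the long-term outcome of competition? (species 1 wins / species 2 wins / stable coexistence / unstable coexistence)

Compare the nullcline intercepts: K1/α12 = 657/0.655 = 1000 > K2 = 293; K2/α21 = 293/0.195 = 1500 > K1 = 657.
Since both inequalities hold, each species can invade when rare, so the interior equilibrium is stable.

stable coexistence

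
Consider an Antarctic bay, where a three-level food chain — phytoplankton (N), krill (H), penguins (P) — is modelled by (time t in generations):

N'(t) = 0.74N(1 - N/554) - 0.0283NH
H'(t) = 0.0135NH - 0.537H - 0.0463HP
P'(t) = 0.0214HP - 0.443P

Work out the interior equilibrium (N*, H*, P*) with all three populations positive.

From dP/dt = 0: 0.0214H* = 0.443, so H* = 20.7.
From dN/dt = 0: 0.74(1 - N*/554) = 0.0283·20.7, giving N* = 554·(1 - 0.792) = 115.
From dH/dt = 0: 0.0135·115 - 0.537 = 0.0463P*, so P* = 1.02/0.0463 = 22.1.

N* ≈ 115, H* ≈ 20.7, P* ≈ 22.1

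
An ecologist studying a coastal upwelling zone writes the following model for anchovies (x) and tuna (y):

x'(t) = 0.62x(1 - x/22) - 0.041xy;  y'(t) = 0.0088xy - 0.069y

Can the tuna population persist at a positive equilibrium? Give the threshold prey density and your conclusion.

Threshold x = 7.84; K > 7.84, so yes, the predator persists.

The predator equation gives dy/dt > 0 only when x > 0.069/0.0088 = 7.84.
Without the predator, x → K = 22. Since 22 > 7.84, the predator can invade and persist.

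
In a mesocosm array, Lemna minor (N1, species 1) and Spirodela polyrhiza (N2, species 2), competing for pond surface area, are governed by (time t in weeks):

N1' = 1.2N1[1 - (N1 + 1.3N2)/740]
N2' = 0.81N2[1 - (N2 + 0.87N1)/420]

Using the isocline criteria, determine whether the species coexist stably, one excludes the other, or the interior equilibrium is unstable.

Compare the nullcline intercepts: K1/α12 = 740/1.3 = 569 > K2 = 420; K2/α21 = 420/0.87 = 483 < K1 = 740.
Since the inequalities point opposite ways, species 1 can invade but species 2 cannot.

species 1 excludes species 2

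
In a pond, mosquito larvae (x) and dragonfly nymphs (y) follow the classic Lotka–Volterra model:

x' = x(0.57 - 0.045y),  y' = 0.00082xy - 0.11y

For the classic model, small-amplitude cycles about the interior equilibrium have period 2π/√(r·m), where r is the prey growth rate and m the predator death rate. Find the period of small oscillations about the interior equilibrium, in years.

Here r = 0.57 and m = 0.11, so r·m = 0.0627.
ω = √0.0627 = 0.25 per year, hence T = 2π/ω ≈ 25.1 years.

T ≈ 25.1 years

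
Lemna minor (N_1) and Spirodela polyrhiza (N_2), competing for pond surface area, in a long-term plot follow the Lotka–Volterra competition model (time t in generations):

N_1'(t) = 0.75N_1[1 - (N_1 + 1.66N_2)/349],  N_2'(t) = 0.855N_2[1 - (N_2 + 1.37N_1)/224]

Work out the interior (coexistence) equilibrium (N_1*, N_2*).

N_1* ≈ 17.9, N_2* ≈ 199

Setting both brackets to zero gives the nullclines N_1 + 1.66N_2 = 349 and 1.37N_1 + N_2 = 224.
Substituting N_2 = 224 - 1.37N_1 into the first: N_1(1 - 1.66·1.37) = 349 - 1.66·224.
So N_1* = -22.8/-1.27 = 17.9, and then N_2* = 224 - 1.37·17.9 = 199.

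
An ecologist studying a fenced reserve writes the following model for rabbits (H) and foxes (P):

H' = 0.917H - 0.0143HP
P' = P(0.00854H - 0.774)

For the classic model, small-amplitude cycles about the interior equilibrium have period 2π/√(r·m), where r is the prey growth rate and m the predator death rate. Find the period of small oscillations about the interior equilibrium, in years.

T ≈ 7.46 years

Here r = 0.917 and m = 0.774, so r·m = 0.71.
ω = √0.71 = 0.842 per year, hence T = 2π/ω ≈ 7.46 years.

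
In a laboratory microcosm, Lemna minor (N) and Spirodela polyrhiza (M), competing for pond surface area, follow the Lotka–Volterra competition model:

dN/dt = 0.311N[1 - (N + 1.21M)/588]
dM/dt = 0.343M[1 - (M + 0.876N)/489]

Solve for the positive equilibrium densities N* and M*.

Setting both brackets to zero gives the nullclines N + 1.21M = 588 and 0.876N + M = 489.
Substituting M = 489 - 0.876N into the first: N(1 - 1.21·0.876) = 588 - 1.21·489.
So N* = -3.69/-0.06 = 61.5, and then M* = 489 - 0.876·61.5 = 435.

N* ≈ 61.5, M* ≈ 435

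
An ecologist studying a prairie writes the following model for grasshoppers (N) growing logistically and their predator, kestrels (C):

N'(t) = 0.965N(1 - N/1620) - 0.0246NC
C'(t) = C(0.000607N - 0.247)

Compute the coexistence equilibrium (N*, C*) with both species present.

N* ≈ 407, C* ≈ 29.4

From dC/dt = 0 with C > 0: 0.000607N* = 0.247, so N* = 407.
Substitute into dN/dt = 0: 0.965(1 - 407/1620) = 0.0246C*.
The bracket is 0.749, giving C* = 0.723/0.0246 = 29.4.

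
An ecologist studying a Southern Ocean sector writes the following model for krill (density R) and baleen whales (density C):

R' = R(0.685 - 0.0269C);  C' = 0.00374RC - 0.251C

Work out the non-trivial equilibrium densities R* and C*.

Set dC/dt = 0 with C > 0: 0.00374R - 0.251 = 0, so R* = 0.251/0.00374 = 67.1.
Set dR/dt = 0 with R > 0: 0.685 - 0.0269C = 0, so C* = 0.685/0.0269 = 25.5.

R* ≈ 67.1, C* ≈ 25.5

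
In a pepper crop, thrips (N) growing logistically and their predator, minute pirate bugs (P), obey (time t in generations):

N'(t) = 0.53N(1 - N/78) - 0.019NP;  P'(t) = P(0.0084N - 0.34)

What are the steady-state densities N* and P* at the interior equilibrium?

N* ≈ 40.5, P* ≈ 13.4

From dP/dt = 0 with P > 0: 0.0084N* = 0.34, so N* = 40.5.
Substitute into dN/dt = 0: 0.53(1 - 40.5/78) = 0.019P*.
The bracket is 0.481, giving P* = 0.255/0.019 = 13.4.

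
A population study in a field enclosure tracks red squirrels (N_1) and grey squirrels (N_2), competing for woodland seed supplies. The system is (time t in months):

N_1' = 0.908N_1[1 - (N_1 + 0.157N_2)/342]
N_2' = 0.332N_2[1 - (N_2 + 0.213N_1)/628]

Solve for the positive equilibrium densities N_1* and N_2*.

N_1* ≈ 252, N_2* ≈ 574

Setting both brackets to zero gives the nullclines N_1 + 0.157N_2 = 342 and 0.213N_1 + N_2 = 628.
Substituting N_2 = 628 - 0.213N_1 into the first: N_1(1 - 0.157·0.213) = 342 - 0.157·628.
So N_1* = 243/0.967 = 252, and then N_2* = 628 - 0.213·252 = 574.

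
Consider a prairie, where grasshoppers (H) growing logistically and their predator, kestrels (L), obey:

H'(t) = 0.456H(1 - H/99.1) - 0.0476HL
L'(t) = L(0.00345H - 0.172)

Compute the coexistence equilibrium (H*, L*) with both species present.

H* ≈ 49.9, L* ≈ 4.76

From dL/dt = 0 with L > 0: 0.00345H* = 0.172, so H* = 49.9.
Substitute into dH/dt = 0: 0.456(1 - 49.9/99.1) = 0.0476L*.
The bracket is 0.497, giving L* = 0.227/0.0476 = 4.76.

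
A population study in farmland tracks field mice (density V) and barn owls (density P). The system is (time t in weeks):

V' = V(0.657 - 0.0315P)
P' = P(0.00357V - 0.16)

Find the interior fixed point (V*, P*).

V* ≈ 44.8, P* ≈ 20.9

Set dP/dt = 0 with P > 0: 0.00357V - 0.16 = 0, so V* = 0.16/0.00357 = 44.8.
Set dV/dt = 0 with V > 0: 0.657 - 0.0315P = 0, so P* = 0.657/0.0315 = 20.9.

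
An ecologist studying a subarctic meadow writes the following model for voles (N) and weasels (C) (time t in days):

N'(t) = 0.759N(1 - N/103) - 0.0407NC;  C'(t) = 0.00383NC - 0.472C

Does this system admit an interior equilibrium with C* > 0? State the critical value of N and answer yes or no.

Threshold N = 123; K < 123, so no, the predator goes extinct.

The predator equation gives dC/dt > 0 only when N > 0.472/0.00383 = 123.
Without the predator, N → K = 103. Since 103 < 123, the predator cannot invade.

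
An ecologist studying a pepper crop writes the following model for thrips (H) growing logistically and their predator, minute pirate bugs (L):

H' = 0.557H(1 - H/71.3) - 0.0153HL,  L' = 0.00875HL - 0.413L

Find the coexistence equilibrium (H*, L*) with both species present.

H* ≈ 47.2, L* ≈ 12.3

From dL/dt = 0 with L > 0: 0.00875H* = 0.413, so H* = 47.2.
Substitute into dH/dt = 0: 0.557(1 - 47.2/71.3) = 0.0153L*.
The bracket is 0.338, giving L* = 0.188/0.0153 = 12.3.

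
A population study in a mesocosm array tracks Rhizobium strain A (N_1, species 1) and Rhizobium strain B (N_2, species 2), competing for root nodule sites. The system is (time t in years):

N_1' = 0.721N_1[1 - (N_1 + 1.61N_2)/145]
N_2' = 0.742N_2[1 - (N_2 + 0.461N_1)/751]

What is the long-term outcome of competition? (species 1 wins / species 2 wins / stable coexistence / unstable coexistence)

Compare the nullcline intercepts: K1/α12 = 145/1.61 = 90.1 < K2 = 751; K2/α21 = 751/0.461 = 1630 > K1 = 145.
Since the inequalities point opposite ways, species 2 can invade but species 1 cannot.

species 2 excludes species 1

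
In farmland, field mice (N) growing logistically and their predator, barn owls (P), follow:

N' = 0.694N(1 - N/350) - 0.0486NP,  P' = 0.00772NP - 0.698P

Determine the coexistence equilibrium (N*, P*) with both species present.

From dP/dt = 0 with P > 0: 0.00772N* = 0.698, so N* = 90.4.
Substitute into dN/dt = 0: 0.694(1 - 90.4/350) = 0.0486P*.
The bracket is 0.742, giving P* = 0.515/0.0486 = 10.6.

N* ≈ 90.4, P* ≈ 10.6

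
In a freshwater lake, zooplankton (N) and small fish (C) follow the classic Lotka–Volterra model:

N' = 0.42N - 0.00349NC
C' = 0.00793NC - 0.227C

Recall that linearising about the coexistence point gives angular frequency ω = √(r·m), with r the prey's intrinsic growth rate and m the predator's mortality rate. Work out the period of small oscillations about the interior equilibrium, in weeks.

Here r = 0.42 and m = 0.227, so r·m = 0.0953.
ω = √0.0953 = 0.309 per week, hence T = 2π/ω ≈ 20.3 weeks.

T ≈ 20.3 weeks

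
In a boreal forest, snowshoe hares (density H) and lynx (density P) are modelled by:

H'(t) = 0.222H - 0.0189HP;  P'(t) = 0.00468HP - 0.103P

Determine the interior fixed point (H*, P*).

Set dP/dt = 0 with P > 0: 0.00468H - 0.103 = 0, so H* = 0.103/0.00468 = 22.
Set dH/dt = 0 with H > 0: 0.222 - 0.0189P = 0, so P* = 0.222/0.0189 = 11.7.

H* ≈ 22, P* ≈ 11.7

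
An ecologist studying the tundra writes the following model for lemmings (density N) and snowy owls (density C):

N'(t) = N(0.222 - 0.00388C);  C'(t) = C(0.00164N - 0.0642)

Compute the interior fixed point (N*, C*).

Set dC/dt = 0 with C > 0: 0.00164N - 0.0642 = 0, so N* = 0.0642/0.00164 = 39.1.
Set dN/dt = 0 with N > 0: 0.222 - 0.00388C = 0, so C* = 0.222/0.00388 = 57.2.

N* ≈ 39.1, C* ≈ 57.2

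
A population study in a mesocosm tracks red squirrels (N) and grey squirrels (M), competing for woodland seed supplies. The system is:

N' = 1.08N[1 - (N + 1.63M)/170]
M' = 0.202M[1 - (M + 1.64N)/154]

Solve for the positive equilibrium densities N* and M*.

N* ≈ 48.4, M* ≈ 74.6

Setting both brackets to zero gives the nullclines N + 1.63M = 170 and 1.64N + M = 154.
Substituting M = 154 - 1.64N into the first: N(1 - 1.63·1.64) = 170 - 1.63·154.
So N* = -81/-1.67 = 48.4, and then M* = 154 - 1.64·48.4 = 74.6.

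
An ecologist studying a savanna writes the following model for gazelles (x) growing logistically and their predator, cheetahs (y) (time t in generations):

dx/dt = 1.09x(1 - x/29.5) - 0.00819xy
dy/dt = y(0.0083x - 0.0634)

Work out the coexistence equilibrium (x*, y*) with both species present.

x* ≈ 7.64, y* ≈ 98.6

From dy/dt = 0 with y > 0: 0.0083x* = 0.0634, so x* = 7.64.
Substitute into dx/dt = 0: 1.09(1 - 7.64/29.5) = 0.00819y*.
The bracket is 0.741, giving y* = 0.808/0.00819 = 98.6.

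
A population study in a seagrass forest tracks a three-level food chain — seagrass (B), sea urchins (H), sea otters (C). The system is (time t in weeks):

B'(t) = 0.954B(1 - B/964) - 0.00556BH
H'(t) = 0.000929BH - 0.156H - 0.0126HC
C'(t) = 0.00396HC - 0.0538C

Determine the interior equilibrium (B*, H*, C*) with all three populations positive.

B* ≈ 888, H* ≈ 13.6, C* ≈ 53.1

From dC/dt = 0: 0.00396H* = 0.0538, so H* = 13.6.
From dB/dt = 0: 0.954(1 - B*/964) = 0.00556·13.6, giving B* = 964·(1 - 0.0792) = 888.
From dH/dt = 0: 0.000929·888 - 0.156 = 0.0126C*, so C* = 0.669/0.0126 = 53.1.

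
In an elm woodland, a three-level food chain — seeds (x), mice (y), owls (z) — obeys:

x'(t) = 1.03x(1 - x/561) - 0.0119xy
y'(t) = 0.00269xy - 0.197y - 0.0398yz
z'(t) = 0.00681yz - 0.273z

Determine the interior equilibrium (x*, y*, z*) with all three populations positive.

From dz/dt = 0: 0.00681y* = 0.273, so y* = 40.1.
From dx/dt = 0: 1.03(1 - x*/561) = 0.0119·40.1, giving x* = 561·(1 - 0.463) = 301.
From dy/dt = 0: 0.00269·301 - 0.197 = 0.0398z*, so z* = 0.613/0.0398 = 15.4.

x* ≈ 301, y* ≈ 40.1, z* ≈ 15.4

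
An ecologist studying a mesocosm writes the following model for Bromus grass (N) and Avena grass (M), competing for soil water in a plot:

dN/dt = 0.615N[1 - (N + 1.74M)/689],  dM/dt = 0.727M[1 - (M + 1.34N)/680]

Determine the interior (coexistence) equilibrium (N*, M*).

N* ≈ 371, M* ≈ 183

Setting both brackets to zero gives the nullclines N + 1.74M = 689 and 1.34N + M = 680.
Substituting M = 680 - 1.34N into the first: N(1 - 1.74·1.34) = 689 - 1.74·680.
So N* = -494/-1.33 = 371, and then M* = 680 - 1.34·371 = 183.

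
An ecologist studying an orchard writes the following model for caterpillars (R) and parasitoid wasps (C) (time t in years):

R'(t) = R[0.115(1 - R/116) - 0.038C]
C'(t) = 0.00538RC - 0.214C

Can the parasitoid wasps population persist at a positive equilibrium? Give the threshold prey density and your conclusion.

The predator equation gives dC/dt > 0 only when R > 0.214/0.00538 = 39.8.
Without the predator, R → K = 116. Since 116 > 39.8, the predator can invade and persist.

Threshold R = 39.8; K > 39.8, so yes, the predator persists.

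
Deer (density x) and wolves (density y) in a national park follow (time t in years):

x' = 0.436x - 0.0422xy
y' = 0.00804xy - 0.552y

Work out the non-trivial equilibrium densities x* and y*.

x* ≈ 68.7, y* ≈ 10.3

Set dy/dt = 0 with y > 0: 0.00804x - 0.552 = 0, so x* = 0.552/0.00804 = 68.7.
Set dx/dt = 0 with x > 0: 0.436 - 0.0422y = 0, so y* = 0.436/0.0422 = 10.3.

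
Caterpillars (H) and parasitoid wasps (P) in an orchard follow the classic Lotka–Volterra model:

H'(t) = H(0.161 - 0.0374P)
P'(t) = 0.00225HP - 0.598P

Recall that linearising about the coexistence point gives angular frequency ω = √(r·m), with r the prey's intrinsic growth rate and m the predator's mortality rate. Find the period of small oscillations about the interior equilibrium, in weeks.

Here r = 0.161 and m = 0.598, so r·m = 0.0963.
ω = √0.0963 = 0.31 per week, hence T = 2π/ω ≈ 20.2 weeks.

T ≈ 20.2 weeks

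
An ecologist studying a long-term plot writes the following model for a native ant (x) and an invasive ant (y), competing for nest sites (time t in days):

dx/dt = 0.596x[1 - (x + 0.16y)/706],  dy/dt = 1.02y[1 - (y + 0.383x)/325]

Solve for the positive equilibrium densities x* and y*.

x* ≈ 697, y* ≈ 58.2

Setting both brackets to zero gives the nullclines x + 0.16y = 706 and 0.383x + y = 325.
Substituting y = 325 - 0.383x into the first: x(1 - 0.16·0.383) = 706 - 0.16·325.
So x* = 654/0.939 = 697, and then y* = 325 - 0.383·697 = 58.2.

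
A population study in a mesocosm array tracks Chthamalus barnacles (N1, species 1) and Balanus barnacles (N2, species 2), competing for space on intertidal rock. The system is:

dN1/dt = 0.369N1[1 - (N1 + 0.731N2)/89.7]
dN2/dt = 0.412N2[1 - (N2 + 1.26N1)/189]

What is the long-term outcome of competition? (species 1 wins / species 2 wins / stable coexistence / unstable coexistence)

Compare the nullcline intercepts: K1/α12 = 89.7/0.731 = 123 < K2 = 189; K2/α21 = 189/1.26 = 150 > K1 = 89.7.
Since the inequalities point opposite ways, species 2 can invade but species 1 cannot.

species 2 excludes species 1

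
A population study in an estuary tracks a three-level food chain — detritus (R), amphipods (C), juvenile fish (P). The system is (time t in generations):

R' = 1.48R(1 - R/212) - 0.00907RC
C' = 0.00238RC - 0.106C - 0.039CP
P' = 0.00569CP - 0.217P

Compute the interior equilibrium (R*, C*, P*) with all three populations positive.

From dP/dt = 0: 0.00569C* = 0.217, so C* = 38.1.
From dR/dt = 0: 1.48(1 - R*/212) = 0.00907·38.1, giving R* = 212·(1 - 0.234) = 162.
From dC/dt = 0: 0.00238·162 - 0.106 = 0.039P*, so P* = 0.281/0.039 = 7.2.

R* ≈ 162, C* ≈ 38.1, P* ≈ 7.2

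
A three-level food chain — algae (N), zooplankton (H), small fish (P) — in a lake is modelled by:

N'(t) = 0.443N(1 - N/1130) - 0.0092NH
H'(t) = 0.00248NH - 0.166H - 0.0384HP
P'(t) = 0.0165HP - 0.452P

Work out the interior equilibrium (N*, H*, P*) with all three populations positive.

N* ≈ 487, H* ≈ 27.4, P* ≈ 27.1

From dP/dt = 0: 0.0165H* = 0.452, so H* = 27.4.
From dN/dt = 0: 0.443(1 - N*/1130) = 0.0092·27.4, giving N* = 1130·(1 - 0.569) = 487.
From dH/dt = 0: 0.00248·487 - 0.166 = 0.0384P*, so P* = 1.04/0.0384 = 27.1.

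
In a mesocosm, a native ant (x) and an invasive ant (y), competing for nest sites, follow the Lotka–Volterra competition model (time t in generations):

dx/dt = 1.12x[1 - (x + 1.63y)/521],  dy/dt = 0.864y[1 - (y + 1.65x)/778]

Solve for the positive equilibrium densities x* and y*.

x* ≈ 442, y* ≈ 48.3

Setting both brackets to zero gives the nullclines x + 1.63y = 521 and 1.65x + y = 778.
Substituting y = 778 - 1.65x into the first: x(1 - 1.63·1.65) = 521 - 1.63·778.
So x* = -747/-1.69 = 442, and then y* = 778 - 1.65·442 = 48.3.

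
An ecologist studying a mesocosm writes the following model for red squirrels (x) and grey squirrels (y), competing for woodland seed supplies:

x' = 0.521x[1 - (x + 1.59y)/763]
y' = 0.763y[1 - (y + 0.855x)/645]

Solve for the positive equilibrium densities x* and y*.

x* ≈ 730, y* ≈ 20.5

Setting both brackets to zero gives the nullclines x + 1.59y = 763 and 0.855x + y = 645.
Substituting y = 645 - 0.855x into the first: x(1 - 1.59·0.855) = 763 - 1.59·645.
So x* = -263/-0.359 = 730, and then y* = 645 - 0.855·730 = 20.5.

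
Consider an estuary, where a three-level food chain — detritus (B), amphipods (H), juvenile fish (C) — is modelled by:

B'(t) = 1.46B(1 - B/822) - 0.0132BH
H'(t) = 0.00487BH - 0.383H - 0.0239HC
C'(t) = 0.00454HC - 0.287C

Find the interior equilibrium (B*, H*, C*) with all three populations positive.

From dC/dt = 0: 0.00454H* = 0.287, so H* = 63.2.
From dB/dt = 0: 1.46(1 - B*/822) = 0.0132·63.2, giving B* = 822·(1 - 0.572) = 352.
From dH/dt = 0: 0.00487·352 - 0.383 = 0.0239C*, so C* = 1.33/0.0239 = 55.7.

B* ≈ 352, H* ≈ 63.2, C* ≈ 55.7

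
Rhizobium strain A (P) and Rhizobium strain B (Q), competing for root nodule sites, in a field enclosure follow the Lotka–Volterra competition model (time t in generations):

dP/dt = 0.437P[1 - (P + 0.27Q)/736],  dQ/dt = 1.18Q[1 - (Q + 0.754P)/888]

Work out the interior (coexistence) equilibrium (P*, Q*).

P* ≈ 623, Q* ≈ 418

Setting both brackets to zero gives the nullclines P + 0.27Q = 736 and 0.754P + Q = 888.
Substituting Q = 888 - 0.754P into the first: P(1 - 0.27·0.754) = 736 - 0.27·888.
So P* = 496/0.796 = 623, and then Q* = 888 - 0.754·623 = 418.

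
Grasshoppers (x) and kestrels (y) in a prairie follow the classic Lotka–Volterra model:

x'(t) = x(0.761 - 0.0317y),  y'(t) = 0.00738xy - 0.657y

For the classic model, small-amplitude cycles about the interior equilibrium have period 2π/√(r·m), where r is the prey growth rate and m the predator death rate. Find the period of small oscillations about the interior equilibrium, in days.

T ≈ 8.89 days

Here r = 0.761 and m = 0.657, so r·m = 0.5.
ω = √0.5 = 0.707 per day, hence T = 2π/ω ≈ 8.89 days.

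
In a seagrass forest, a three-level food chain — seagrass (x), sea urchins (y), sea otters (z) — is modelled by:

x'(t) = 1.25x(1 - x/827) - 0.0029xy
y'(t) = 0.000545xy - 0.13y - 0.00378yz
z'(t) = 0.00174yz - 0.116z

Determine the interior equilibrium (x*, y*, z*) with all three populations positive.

x* ≈ 699, y* ≈ 66.7, z* ≈ 66.4

From dz/dt = 0: 0.00174y* = 0.116, so y* = 66.7.
From dx/dt = 0: 1.25(1 - x*/827) = 0.0029·66.7, giving x* = 827·(1 - 0.155) = 699.
From dy/dt = 0: 0.000545·699 - 0.13 = 0.00378z*, so z* = 0.251/0.00378 = 66.4.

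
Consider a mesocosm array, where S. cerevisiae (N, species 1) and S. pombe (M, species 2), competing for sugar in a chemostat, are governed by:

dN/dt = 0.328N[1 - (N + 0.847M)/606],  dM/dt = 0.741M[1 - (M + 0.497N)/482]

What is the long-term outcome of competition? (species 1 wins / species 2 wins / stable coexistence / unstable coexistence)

Compare the nullcline intercepts: K1/α12 = 606/0.847 = 715 > K2 = 482; K2/α21 = 482/0.497 = 970 > K1 = 606.
Since both inequalities hold, each species can invade when rare, so the interior equilibrium is stable.

stable coexistence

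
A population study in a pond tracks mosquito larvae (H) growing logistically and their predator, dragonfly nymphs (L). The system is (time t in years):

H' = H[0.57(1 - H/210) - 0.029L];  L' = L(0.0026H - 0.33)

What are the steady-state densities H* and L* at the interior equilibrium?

From dL/dt = 0 with L > 0: 0.0026H* = 0.33, so H* = 127.
Substitute into dH/dt = 0: 0.57(1 - 127/210) = 0.029L*.
The bracket is 0.396, giving L* = 0.225/0.029 = 7.78.

H* ≈ 127, L* ≈ 7.78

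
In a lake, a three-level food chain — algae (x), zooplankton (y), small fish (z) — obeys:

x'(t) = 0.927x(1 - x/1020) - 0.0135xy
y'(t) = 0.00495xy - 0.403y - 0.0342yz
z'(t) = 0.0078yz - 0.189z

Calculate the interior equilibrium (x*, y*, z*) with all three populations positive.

From dz/dt = 0: 0.0078y* = 0.189, so y* = 24.2.
From dx/dt = 0: 0.927(1 - x*/1020) = 0.0135·24.2, giving x* = 1020·(1 - 0.353) = 660.
From dy/dt = 0: 0.00495·660 - 0.403 = 0.0342z*, so z* = 2.86/0.0342 = 83.8.

x* ≈ 660, y* ≈ 24.2, z* ≈ 83.8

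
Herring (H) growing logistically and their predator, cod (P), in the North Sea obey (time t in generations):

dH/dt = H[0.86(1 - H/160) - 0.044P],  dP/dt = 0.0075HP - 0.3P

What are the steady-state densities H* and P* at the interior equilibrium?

From dP/dt = 0 with P > 0: 0.0075H* = 0.3, so H* = 40.
Substitute into dH/dt = 0: 0.86(1 - 40/160) = 0.044P*.
The bracket is 0.75, giving P* = 0.645/0.044 = 14.7.

H* ≈ 40, P* ≈ 14.7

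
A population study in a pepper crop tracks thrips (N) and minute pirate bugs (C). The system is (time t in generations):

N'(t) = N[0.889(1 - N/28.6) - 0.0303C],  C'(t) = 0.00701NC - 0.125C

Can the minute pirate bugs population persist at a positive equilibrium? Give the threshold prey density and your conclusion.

Threshold N = 17.8; K > 17.8, so yes, the predator persists.

The predator equation gives dC/dt > 0 only when N > 0.125/0.00701 = 17.8.
Without the predator, N → K = 28.6. Since 28.6 > 17.8, the predator can invade and persist.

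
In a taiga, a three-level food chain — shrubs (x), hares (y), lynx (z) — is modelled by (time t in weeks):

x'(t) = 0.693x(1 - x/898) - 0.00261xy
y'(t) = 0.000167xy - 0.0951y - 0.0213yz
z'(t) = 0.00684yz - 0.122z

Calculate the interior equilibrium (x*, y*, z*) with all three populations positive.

x* ≈ 838, y* ≈ 17.8, z* ≈ 2.1

From dz/dt = 0: 0.00684y* = 0.122, so y* = 17.8.
From dx/dt = 0: 0.693(1 - x*/898) = 0.00261·17.8, giving x* = 898·(1 - 0.0672) = 838.
From dy/dt = 0: 0.000167·838 - 0.0951 = 0.0213z*, so z* = 0.0448/0.0213 = 2.1.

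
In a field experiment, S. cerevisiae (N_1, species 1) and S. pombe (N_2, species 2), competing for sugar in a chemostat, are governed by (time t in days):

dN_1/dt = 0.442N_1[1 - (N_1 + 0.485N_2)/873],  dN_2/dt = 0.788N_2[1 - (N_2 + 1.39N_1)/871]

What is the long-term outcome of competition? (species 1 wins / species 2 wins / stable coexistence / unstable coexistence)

species 1 excludes species 2

Compare the nullcline intercepts: K1/α12 = 873/0.485 = 1800 > K2 = 871; K2/α21 = 871/1.39 = 627 < K1 = 873.
Since the inequalities point opposite ways, species 1 can invade but species 2 cannot.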